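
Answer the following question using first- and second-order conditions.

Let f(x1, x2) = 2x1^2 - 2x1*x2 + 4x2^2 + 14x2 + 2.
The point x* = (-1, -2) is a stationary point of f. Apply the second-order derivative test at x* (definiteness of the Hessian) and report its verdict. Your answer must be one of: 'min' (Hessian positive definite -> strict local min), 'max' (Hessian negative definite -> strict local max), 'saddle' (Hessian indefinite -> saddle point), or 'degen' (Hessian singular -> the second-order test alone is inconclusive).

Compute the Hessian H = grad^2 f:
  H = [[4, -2], [-2, 8]]
Verify stationarity: grad f(x*) = H x* + g = (0, 0).
Eigenvalues of H: 3.1716, 8.8284.
Both eigenvalues > 0, so H is positive definite -> x* is a strict local min.

min


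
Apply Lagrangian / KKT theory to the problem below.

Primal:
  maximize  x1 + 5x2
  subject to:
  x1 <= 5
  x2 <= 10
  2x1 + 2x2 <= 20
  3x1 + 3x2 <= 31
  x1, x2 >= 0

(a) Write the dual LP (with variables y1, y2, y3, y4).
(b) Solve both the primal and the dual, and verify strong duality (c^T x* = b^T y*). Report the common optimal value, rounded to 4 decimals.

The standard primal-dual pair for 'max c^T x s.t. A x <= b, x >= 0' is:
  Dual:  min b^T y  s.t.  A^T y >= c,  y >= 0.

So the dual LP is:
  minimize  5y1 + 10y2 + 20y3 + 31y4
  subject to:
    y1 + 2y3 + 3y4 >= 1
    y2 + 2y3 + 3y4 >= 5
    y1, y2, y3, y4 >= 0

Solving the primal: x* = (0, 10).
  primal value c^T x* = 50.
Solving the dual: y* = (0, 0, 2.5, 0).
  dual value b^T y* = 50.
Strong duality: c^T x* = b^T y*. Confirmed.

50


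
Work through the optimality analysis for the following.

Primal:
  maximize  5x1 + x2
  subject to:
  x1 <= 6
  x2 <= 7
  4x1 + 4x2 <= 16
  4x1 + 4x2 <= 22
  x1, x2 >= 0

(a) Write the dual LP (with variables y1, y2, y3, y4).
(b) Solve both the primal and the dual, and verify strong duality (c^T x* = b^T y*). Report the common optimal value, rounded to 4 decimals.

The standard primal-dual pair for 'max c^T x s.t. A x <= b, x >= 0' is:
  Dual:  min b^T y  s.t.  A^T y >= c,  y >= 0.

So the dual LP is:
  minimize  6y1 + 7y2 + 16y3 + 22y4
  subject to:
    y1 + 4y3 + 4y4 >= 5
    y2 + 4y3 + 4y4 >= 1
    y1, y2, y3, y4 >= 0

Solving the primal: x* = (4, 0).
  primal value c^T x* = 20.
Solving the dual: y* = (0, 0, 1.25, 0).
  dual value b^T y* = 20.
Strong duality: c^T x* = b^T y*. Confirmed.

20


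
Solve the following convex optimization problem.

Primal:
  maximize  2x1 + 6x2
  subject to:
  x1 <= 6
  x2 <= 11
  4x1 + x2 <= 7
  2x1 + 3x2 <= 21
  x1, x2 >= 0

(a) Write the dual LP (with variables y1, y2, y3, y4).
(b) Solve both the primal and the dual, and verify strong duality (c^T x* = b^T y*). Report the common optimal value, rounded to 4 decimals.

The standard primal-dual pair for 'max c^T x s.t. A x <= b, x >= 0' is:
  Dual:  min b^T y  s.t.  A^T y >= c,  y >= 0.

So the dual LP is:
  minimize  6y1 + 11y2 + 7y3 + 21y4
  subject to:
    y1 + 4y3 + 2y4 >= 2
    y2 + y3 + 3y4 >= 6
    y1, y2, y3, y4 >= 0

Solving the primal: x* = (0, 7).
  primal value c^T x* = 42.
Solving the dual: y* = (0, 0, 0, 2).
  dual value b^T y* = 42.
Strong duality: c^T x* = b^T y*. Confirmed.

42


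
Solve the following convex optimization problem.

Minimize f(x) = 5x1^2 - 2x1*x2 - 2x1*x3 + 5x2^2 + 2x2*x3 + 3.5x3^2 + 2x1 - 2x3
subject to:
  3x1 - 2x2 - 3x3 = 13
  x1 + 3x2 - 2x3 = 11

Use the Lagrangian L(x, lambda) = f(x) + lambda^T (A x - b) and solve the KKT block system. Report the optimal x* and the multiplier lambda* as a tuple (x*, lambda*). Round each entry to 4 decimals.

Form the Lagrangian:
  L(x, lambda) = (1/2) x^T Q x + c^T x + lambda^T (A x - b)
Stationarity (grad_x L = 0): Q x + c + A^T lambda = 0.
Primal feasibility: A x = b.

This gives the KKT block system:
  [ Q   A^T ] [ x     ]   [-c ]
  [ A    0  ] [ lambda ] = [ b ]

Solving the linear system:
  x*      = (1.5968, 0.9069, -3.3412)
  lambda* = (-6.3013, -3.9321)
  f(x*)   = 67.5229

x* = (1.5968, 0.9069, -3.3412), lambda* = (-6.3013, -3.9321)


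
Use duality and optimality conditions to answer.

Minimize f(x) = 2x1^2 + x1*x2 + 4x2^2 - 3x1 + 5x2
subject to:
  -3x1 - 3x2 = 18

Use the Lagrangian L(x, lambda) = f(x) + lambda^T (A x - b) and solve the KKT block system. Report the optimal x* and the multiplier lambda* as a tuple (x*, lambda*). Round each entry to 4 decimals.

Form the Lagrangian:
  L(x, lambda) = (1/2) x^T Q x + c^T x + lambda^T (A x - b)
Stationarity (grad_x L = 0): Q x + c + A^T lambda = 0.
Primal feasibility: A x = b.

This gives the KKT block system:
  [ Q   A^T ] [ x     ]   [-c ]
  [ A    0  ] [ lambda ] = [ b ]

Solving the linear system:
  x*      = (-3.4, -2.6)
  lambda* = (-6.4)
  f(x*)   = 56.2

x* = (-3.4, -2.6), lambda* = (-6.4)


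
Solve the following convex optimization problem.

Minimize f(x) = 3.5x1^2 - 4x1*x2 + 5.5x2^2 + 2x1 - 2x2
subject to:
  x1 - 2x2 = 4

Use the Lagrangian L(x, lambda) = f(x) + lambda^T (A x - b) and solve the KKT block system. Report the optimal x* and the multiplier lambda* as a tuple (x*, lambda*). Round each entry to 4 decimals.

Form the Lagrangian:
  L(x, lambda) = (1/2) x^T Q x + c^T x + lambda^T (A x - b)
Stationarity (grad_x L = 0): Q x + c + A^T lambda = 0.
Primal feasibility: A x = b.

This gives the KKT block system:
  [ Q   A^T ] [ x     ]   [-c ]
  [ A    0  ] [ lambda ] = [ b ]

Solving the linear system:
  x*      = (0.3478, -1.8261)
  lambda* = (-11.7391)
  f(x*)   = 25.6522

x* = (0.3478, -1.8261), lambda* = (-11.7391)


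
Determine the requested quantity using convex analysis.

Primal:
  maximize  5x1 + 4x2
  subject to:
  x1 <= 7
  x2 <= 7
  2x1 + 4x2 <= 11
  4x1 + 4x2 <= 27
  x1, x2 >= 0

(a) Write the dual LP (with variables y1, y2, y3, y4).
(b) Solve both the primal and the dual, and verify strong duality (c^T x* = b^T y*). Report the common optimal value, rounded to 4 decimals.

The standard primal-dual pair for 'max c^T x s.t. A x <= b, x >= 0' is:
  Dual:  min b^T y  s.t.  A^T y >= c,  y >= 0.

So the dual LP is:
  minimize  7y1 + 7y2 + 11y3 + 27y4
  subject to:
    y1 + 2y3 + 4y4 >= 5
    y2 + 4y3 + 4y4 >= 4
    y1, y2, y3, y4 >= 0

Solving the primal: x* = (5.5, 0).
  primal value c^T x* = 27.5.
Solving the dual: y* = (0, 0, 2.5, 0).
  dual value b^T y* = 27.5.
Strong duality: c^T x* = b^T y*. Confirmed.

27.5


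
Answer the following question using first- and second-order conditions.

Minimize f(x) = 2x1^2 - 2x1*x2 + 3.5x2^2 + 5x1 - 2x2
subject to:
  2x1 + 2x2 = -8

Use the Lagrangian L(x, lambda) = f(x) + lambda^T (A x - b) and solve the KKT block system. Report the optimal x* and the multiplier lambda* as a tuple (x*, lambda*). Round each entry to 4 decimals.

Form the Lagrangian:
  L(x, lambda) = (1/2) x^T Q x + c^T x + lambda^T (A x - b)
Stationarity (grad_x L = 0): Q x + c + A^T lambda = 0.
Primal feasibility: A x = b.

This gives the KKT block system:
  [ Q   A^T ] [ x     ]   [-c ]
  [ A    0  ] [ lambda ] = [ b ]

Solving the linear system:
  x*      = (-2.8667, -1.1333)
  lambda* = (2.1)
  f(x*)   = 2.3667

x* = (-2.8667, -1.1333), lambda* = (2.1)


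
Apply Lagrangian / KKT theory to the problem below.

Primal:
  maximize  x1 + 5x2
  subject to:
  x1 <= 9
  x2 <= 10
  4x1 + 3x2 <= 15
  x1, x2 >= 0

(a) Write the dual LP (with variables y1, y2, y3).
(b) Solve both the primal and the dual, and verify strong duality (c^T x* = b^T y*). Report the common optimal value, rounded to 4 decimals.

The standard primal-dual pair for 'max c^T x s.t. A x <= b, x >= 0' is:
  Dual:  min b^T y  s.t.  A^T y >= c,  y >= 0.

So the dual LP is:
  minimize  9y1 + 10y2 + 15y3
  subject to:
    y1 + 4y3 >= 1
    y2 + 3y3 >= 5
    y1, y2, y3 >= 0

Solving the primal: x* = (0, 5).
  primal value c^T x* = 25.
Solving the dual: y* = (0, 0, 1.6667).
  dual value b^T y* = 25.
Strong duality: c^T x* = b^T y*. Confirmed.

25


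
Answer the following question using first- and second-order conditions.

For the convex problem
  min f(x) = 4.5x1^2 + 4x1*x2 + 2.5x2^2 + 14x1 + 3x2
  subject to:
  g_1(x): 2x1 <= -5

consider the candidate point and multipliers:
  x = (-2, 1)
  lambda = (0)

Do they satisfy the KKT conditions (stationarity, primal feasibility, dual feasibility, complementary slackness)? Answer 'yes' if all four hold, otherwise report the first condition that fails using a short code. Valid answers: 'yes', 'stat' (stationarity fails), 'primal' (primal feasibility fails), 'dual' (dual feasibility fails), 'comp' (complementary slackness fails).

Gradient of f: grad f(x) = Q x + c = (0, 0)
Constraint values g_i(x) = a_i^T x - b_i:
  g_1((-2, 1)) = 1
Stationarity residual: grad f(x) + sum_i lambda_i a_i = (0, 0)
  -> stationarity OK
Primal feasibility (all g_i <= 0): FAILS
Dual feasibility (all lambda_i >= 0): OK
Complementary slackness (lambda_i * g_i(x) = 0 for all i): OK

Verdict: the first failing condition is primal_feasibility -> primal.

primal


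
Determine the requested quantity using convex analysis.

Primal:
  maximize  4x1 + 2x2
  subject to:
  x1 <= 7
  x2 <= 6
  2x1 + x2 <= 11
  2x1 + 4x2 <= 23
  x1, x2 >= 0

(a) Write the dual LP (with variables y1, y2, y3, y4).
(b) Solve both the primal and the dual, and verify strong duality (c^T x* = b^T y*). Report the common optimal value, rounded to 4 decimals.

The standard primal-dual pair for 'max c^T x s.t. A x <= b, x >= 0' is:
  Dual:  min b^T y  s.t.  A^T y >= c,  y >= 0.

So the dual LP is:
  minimize  7y1 + 6y2 + 11y3 + 23y4
  subject to:
    y1 + 2y3 + 2y4 >= 4
    y2 + y3 + 4y4 >= 2
    y1, y2, y3, y4 >= 0

Solving the primal: x* = (3.5, 4).
  primal value c^T x* = 22.
Solving the dual: y* = (0, 0, 2, 0).
  dual value b^T y* = 22.
Strong duality: c^T x* = b^T y*. Confirmed.

22


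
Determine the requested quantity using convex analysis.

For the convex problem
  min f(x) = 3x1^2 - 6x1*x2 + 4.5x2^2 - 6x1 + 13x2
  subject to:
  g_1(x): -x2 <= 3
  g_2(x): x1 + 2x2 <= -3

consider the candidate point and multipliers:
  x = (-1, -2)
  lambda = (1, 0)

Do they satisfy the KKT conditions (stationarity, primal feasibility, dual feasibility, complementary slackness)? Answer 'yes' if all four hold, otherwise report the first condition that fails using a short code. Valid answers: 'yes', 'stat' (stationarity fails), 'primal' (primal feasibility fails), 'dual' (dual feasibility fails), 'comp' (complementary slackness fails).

Gradient of f: grad f(x) = Q x + c = (0, 1)
Constraint values g_i(x) = a_i^T x - b_i:
  g_1((-1, -2)) = -1
  g_2((-1, -2)) = -2
Stationarity residual: grad f(x) + sum_i lambda_i a_i = (0, 0)
  -> stationarity OK
Primal feasibility (all g_i <= 0): OK
Dual feasibility (all lambda_i >= 0): OK
Complementary slackness (lambda_i * g_i(x) = 0 for all i): FAILS

Verdict: the first failing condition is complementary_slackness -> comp.

comp


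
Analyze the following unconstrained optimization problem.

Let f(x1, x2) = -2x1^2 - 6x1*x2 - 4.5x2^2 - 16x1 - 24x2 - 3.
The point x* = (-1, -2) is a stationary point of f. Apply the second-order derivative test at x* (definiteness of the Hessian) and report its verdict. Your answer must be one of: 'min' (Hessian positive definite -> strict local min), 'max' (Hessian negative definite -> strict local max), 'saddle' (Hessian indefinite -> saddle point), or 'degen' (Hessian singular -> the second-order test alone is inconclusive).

Compute the Hessian H = grad^2 f:
  H = [[-4, -6], [-6, -9]]
Verify stationarity: grad f(x*) = H x* + g = (0, 0).
Eigenvalues of H: -13, 0.
H has a zero eigenvalue (singular; negative semidefinite but not definite), so H is neither positive definite, negative definite, nor indefinite. The second-order test alone is inconclusive -> degen.
(Indeed, f is constant along the null direction of H through x*, so x* is not a strict local extremum.)

degen


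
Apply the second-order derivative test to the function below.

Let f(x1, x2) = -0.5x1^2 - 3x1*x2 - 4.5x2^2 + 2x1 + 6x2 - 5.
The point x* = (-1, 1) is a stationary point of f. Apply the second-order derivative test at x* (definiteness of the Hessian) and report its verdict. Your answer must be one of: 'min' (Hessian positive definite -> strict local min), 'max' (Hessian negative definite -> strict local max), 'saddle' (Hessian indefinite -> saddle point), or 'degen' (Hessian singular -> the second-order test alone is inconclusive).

Compute the Hessian H = grad^2 f:
  H = [[-1, -3], [-3, -9]]
Verify stationarity: grad f(x*) = H x* + g = (0, 0).
Eigenvalues of H: -10, 0.
H has a zero eigenvalue (singular; negative semidefinite but not definite), so H is neither positive definite, negative definite, nor indefinite. The second-order test alone is inconclusive -> degen.
(Indeed, f is constant along the null direction of H through x*, so x* is not a strict local extremum.)

degen


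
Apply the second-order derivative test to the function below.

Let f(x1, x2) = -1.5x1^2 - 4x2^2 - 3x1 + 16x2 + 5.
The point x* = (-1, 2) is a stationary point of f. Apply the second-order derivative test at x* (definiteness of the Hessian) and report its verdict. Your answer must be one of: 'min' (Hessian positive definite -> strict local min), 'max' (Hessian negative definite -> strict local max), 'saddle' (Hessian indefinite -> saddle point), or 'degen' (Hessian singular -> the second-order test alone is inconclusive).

Compute the Hessian H = grad^2 f:
  H = [[-3, 0], [0, -8]]
Verify stationarity: grad f(x*) = H x* + g = (0, 0).
Eigenvalues of H: -8, -3.
Both eigenvalues < 0, so H is negative definite -> x* is a strict local max.

max


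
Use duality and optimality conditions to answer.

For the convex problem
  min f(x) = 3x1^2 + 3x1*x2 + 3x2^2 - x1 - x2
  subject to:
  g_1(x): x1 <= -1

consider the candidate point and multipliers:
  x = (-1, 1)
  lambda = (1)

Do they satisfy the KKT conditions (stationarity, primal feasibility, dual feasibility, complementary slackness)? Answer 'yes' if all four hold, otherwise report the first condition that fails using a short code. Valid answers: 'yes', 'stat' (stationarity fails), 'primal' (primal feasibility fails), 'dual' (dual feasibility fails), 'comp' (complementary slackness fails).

Gradient of f: grad f(x) = Q x + c = (-4, 2)
Constraint values g_i(x) = a_i^T x - b_i:
  g_1((-1, 1)) = 0
Stationarity residual: grad f(x) + sum_i lambda_i a_i = (-3, 2)
  -> stationarity FAILS
Primal feasibility (all g_i <= 0): OK
Dual feasibility (all lambda_i >= 0): OK
Complementary slackness (lambda_i * g_i(x) = 0 for all i): OK

Verdict: the first failing condition is stationarity -> stat.

stat


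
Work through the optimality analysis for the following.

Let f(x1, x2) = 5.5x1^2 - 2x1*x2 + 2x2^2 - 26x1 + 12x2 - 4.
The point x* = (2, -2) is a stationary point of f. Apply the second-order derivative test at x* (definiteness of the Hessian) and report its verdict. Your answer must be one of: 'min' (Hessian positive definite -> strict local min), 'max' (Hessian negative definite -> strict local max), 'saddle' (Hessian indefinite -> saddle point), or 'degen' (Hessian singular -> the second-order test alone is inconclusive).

Compute the Hessian H = grad^2 f:
  H = [[11, -2], [-2, 4]]
Verify stationarity: grad f(x*) = H x* + g = (0, 0).
Eigenvalues of H: 3.4689, 11.5311.
Both eigenvalues > 0, so H is positive definite -> x* is a strict local min.

min


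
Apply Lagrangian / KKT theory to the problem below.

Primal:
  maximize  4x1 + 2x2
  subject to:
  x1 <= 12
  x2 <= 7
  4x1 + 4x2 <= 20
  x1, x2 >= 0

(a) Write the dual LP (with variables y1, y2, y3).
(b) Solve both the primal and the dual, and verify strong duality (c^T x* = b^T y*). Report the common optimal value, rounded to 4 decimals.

The standard primal-dual pair for 'max c^T x s.t. A x <= b, x >= 0' is:
  Dual:  min b^T y  s.t.  A^T y >= c,  y >= 0.

So the dual LP is:
  minimize  12y1 + 7y2 + 20y3
  subject to:
    y1 + 4y3 >= 4
    y2 + 4y3 >= 2
    y1, y2, y3 >= 0

Solving the primal: x* = (5, 0).
  primal value c^T x* = 20.
Solving the dual: y* = (0, 0, 1).
  dual value b^T y* = 20.
Strong duality: c^T x* = b^T y*. Confirmed.

20


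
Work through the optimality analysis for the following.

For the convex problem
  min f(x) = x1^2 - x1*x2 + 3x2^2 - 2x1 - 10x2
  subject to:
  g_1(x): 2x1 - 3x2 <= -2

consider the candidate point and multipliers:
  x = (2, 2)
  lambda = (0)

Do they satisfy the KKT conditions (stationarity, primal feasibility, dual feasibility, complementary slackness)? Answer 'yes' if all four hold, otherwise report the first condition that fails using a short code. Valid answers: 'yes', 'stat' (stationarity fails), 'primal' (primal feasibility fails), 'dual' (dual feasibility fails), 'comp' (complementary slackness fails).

Gradient of f: grad f(x) = Q x + c = (0, 0)
Constraint values g_i(x) = a_i^T x - b_i:
  g_1((2, 2)) = 0
Stationarity residual: grad f(x) + sum_i lambda_i a_i = (0, 0)
  -> stationarity OK
Primal feasibility (all g_i <= 0): OK
Dual feasibility (all lambda_i >= 0): OK
Complementary slackness (lambda_i * g_i(x) = 0 for all i): OK

Verdict: yes, KKT holds.

yes


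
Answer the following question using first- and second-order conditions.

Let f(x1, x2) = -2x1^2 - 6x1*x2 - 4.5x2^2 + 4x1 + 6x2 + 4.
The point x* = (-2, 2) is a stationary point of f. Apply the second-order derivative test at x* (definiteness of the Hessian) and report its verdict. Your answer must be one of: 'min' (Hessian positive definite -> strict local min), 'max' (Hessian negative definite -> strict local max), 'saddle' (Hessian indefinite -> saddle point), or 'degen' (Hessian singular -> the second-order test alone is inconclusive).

Compute the Hessian H = grad^2 f:
  H = [[-4, -6], [-6, -9]]
Verify stationarity: grad f(x*) = H x* + g = (0, 0).
Eigenvalues of H: -13, 0.
H has a zero eigenvalue (singular; negative semidefinite but not definite), so H is neither positive definite, negative definite, nor indefinite. The second-order test alone is inconclusive -> degen.
(Indeed, f is constant along the null direction of H through x*, so x* is not a strict local extremum.)

degen


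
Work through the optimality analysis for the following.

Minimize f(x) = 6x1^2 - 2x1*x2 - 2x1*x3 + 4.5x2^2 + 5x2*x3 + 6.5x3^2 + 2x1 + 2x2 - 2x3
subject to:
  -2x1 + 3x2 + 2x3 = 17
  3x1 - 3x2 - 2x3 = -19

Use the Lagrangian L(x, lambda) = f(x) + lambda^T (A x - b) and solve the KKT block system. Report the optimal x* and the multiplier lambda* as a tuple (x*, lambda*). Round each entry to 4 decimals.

Form the Lagrangian:
  L(x, lambda) = (1/2) x^T Q x + c^T x + lambda^T (A x - b)
Stationarity (grad_x L = 0): Q x + c + A^T lambda = 0.
Primal feasibility: A x = b.

This gives the KKT block system:
  [ Q   A^T ] [ x     ]   [-c ]
  [ A    0  ] [ lambda ] = [ b ]

Solving the linear system:
  x*      = (-2, 3.9247, 0.6129)
  lambda* = (-13.3118, 1.4839)
  f(x*)   = 128.5591

x* = (-2, 3.9247, 0.6129), lambda* = (-13.3118, 1.4839)


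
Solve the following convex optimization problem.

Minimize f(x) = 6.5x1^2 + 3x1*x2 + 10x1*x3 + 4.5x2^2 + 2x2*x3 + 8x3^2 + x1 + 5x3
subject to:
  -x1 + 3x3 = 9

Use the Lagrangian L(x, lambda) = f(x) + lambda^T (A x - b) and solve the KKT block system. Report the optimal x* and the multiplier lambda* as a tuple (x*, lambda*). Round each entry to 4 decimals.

Form the Lagrangian:
  L(x, lambda) = (1/2) x^T Q x + c^T x + lambda^T (A x - b)
Stationarity (grad_x L = 0): Q x + c + A^T lambda = 0.
Primal feasibility: A x = b.

This gives the KKT block system:
  [ Q   A^T ] [ x     ]   [-c ]
  [ A    0  ] [ lambda ] = [ b ]

Solving the linear system:
  x*      = (-2.3168, 0.2772, 2.2277)
  lambda* = (-6.0099)
  f(x*)   = 31.4554

x* = (-2.3168, 0.2772, 2.2277), lambda* = (-6.0099)


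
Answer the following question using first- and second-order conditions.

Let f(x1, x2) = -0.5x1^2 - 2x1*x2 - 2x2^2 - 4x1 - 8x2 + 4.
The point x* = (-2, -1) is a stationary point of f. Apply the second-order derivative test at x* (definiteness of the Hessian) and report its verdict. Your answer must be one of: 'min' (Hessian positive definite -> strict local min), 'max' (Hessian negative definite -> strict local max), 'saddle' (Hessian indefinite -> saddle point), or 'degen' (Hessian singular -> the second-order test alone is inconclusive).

Compute the Hessian H = grad^2 f:
  H = [[-1, -2], [-2, -4]]
Verify stationarity: grad f(x*) = H x* + g = (0, 0).
Eigenvalues of H: -5, 0.
H has a zero eigenvalue (singular; negative semidefinite but not definite), so H is neither positive definite, negative definite, nor indefinite. The second-order test alone is inconclusive -> degen.
(Indeed, f is constant along the null direction of H through x*, so x* is not a strict local extremum.)

degen


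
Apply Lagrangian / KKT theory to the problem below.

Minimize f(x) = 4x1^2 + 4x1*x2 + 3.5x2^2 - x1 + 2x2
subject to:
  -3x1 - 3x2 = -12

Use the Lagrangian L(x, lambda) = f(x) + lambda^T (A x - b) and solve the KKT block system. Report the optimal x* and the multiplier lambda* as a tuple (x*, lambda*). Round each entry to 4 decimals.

Form the Lagrangian:
  L(x, lambda) = (1/2) x^T Q x + c^T x + lambda^T (A x - b)
Stationarity (grad_x L = 0): Q x + c + A^T lambda = 0.
Primal feasibility: A x = b.

This gives the KKT block system:
  [ Q   A^T ] [ x     ]   [-c ]
  [ A    0  ] [ lambda ] = [ b ]

Solving the linear system:
  x*      = (2.1429, 1.8571)
  lambda* = (7.8571)
  f(x*)   = 47.9286

x* = (2.1429, 1.8571), lambda* = (7.8571)


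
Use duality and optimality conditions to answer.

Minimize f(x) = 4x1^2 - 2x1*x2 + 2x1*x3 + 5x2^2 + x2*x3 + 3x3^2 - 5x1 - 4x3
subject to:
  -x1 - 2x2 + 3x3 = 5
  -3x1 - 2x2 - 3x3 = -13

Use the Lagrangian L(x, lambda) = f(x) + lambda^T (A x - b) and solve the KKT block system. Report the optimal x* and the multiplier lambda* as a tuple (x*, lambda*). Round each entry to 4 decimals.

Form the Lagrangian:
  L(x, lambda) = (1/2) x^T Q x + c^T x + lambda^T (A x - b)
Stationarity (grad_x L = 0): Q x + c + A^T lambda = 0.
Primal feasibility: A x = b.

This gives the KKT block system:
  [ Q   A^T ] [ x     ]   [-c ]
  [ A    0  ] [ lambda ] = [ b ]

Solving the linear system:
  x*      = (1.4242, 0.5758, 2.5253)
  lambda* = (-1.0707, 3.7879)
  f(x*)   = 18.6869

x* = (1.4242, 0.5758, 2.5253), lambda* = (-1.0707, 3.7879)


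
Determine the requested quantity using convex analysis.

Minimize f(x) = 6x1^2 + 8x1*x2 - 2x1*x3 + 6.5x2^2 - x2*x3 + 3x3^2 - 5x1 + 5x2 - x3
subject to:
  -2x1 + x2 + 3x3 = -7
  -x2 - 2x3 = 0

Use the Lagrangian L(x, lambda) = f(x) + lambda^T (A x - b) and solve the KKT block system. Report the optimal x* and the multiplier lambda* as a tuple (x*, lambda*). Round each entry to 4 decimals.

Form the Lagrangian:
  L(x, lambda) = (1/2) x^T Q x + c^T x + lambda^T (A x - b)
Stationarity (grad_x L = 0): Q x + c + A^T lambda = 0.
Primal feasibility: A x = b.

This gives the KKT block system:
  [ Q   A^T ] [ x     ]   [-c ]
  [ A    0  ] [ lambda ] = [ b ]

Solving the linear system:
  x*      = (4.0904, -2.3617, 1.1809)
  lambda* = (11.4149, 17.2553)
  f(x*)   = 23.2314

x* = (4.0904, -2.3617, 1.1809), lambda* = (11.4149, 17.2553)


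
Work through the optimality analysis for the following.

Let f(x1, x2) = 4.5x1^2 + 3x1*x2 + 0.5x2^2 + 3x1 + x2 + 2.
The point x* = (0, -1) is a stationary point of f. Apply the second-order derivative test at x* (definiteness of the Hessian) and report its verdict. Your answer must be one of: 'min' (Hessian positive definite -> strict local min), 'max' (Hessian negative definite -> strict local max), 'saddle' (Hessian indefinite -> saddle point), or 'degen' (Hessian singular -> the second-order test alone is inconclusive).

Compute the Hessian H = grad^2 f:
  H = [[9, 3], [3, 1]]
Verify stationarity: grad f(x*) = H x* + g = (0, 0).
Eigenvalues of H: 0, 10.
H has a zero eigenvalue (singular; positive semidefinite but not definite), so H is neither positive definite, negative definite, nor indefinite. The second-order test alone is inconclusive -> degen.
(Indeed, f is constant along the null direction of H through x*, so x* is not a strict local extremum.)

degen


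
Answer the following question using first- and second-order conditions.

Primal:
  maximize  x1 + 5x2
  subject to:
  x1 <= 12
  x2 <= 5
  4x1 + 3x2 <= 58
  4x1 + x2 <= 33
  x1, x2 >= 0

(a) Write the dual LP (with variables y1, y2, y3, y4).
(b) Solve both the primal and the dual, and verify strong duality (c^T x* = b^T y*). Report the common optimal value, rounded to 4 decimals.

The standard primal-dual pair for 'max c^T x s.t. A x <= b, x >= 0' is:
  Dual:  min b^T y  s.t.  A^T y >= c,  y >= 0.

So the dual LP is:
  minimize  12y1 + 5y2 + 58y3 + 33y4
  subject to:
    y1 + 4y3 + 4y4 >= 1
    y2 + 3y3 + y4 >= 5
    y1, y2, y3, y4 >= 0

Solving the primal: x* = (7, 5).
  primal value c^T x* = 32.
Solving the dual: y* = (0, 4.75, 0, 0.25).
  dual value b^T y* = 32.
Strong duality: c^T x* = b^T y*. Confirmed.

32


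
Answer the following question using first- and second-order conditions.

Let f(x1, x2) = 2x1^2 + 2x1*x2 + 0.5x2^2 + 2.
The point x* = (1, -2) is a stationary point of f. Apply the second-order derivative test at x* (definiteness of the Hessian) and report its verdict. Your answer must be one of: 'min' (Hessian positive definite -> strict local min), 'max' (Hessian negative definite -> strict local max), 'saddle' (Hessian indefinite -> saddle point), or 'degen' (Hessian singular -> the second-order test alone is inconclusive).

Compute the Hessian H = grad^2 f:
  H = [[4, 2], [2, 1]]
Verify stationarity: grad f(x*) = H x* + g = (0, 0).
Eigenvalues of H: 0, 5.
H has a zero eigenvalue (singular; positive semidefinite but not definite), so H is neither positive definite, negative definite, nor indefinite. The second-order test alone is inconclusive -> degen.
(Indeed, f is constant along the null direction of H through x*, so x* is not a strict local extremum.)

degen


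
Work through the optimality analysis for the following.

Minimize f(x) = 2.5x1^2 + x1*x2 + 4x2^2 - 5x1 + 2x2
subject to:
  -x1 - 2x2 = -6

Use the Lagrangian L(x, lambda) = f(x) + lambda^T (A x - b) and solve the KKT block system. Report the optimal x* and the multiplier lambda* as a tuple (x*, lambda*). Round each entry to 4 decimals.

Form the Lagrangian:
  L(x, lambda) = (1/2) x^T Q x + c^T x + lambda^T (A x - b)
Stationarity (grad_x L = 0): Q x + c + A^T lambda = 0.
Primal feasibility: A x = b.

This gives the KKT block system:
  [ Q   A^T ] [ x     ]   [-c ]
  [ A    0  ] [ lambda ] = [ b ]

Solving the linear system:
  x*      = (2.5, 1.75)
  lambda* = (9.25)
  f(x*)   = 23.25

x* = (2.5, 1.75), lambda* = (9.25)


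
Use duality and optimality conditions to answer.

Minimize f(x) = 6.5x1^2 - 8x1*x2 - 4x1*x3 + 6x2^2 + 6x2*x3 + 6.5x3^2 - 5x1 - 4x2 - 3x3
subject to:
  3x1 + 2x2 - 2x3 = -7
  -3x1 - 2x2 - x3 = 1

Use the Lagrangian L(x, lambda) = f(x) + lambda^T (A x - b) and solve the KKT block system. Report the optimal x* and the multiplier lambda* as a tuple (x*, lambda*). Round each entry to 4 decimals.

Form the Lagrangian:
  L(x, lambda) = (1/2) x^T Q x + c^T x + lambda^T (A x - b)
Stationarity (grad_x L = 0): Q x + c + A^T lambda = 0.
Primal feasibility: A x = b.

This gives the KKT block system:
  [ Q   A^T ] [ x     ]   [-c ]
  [ A    0  ] [ lambda ] = [ b ]

Solving the linear system:
  x*      = (-0.2187, -1.1719, 2)
  lambda* = (6.3333, 4.1771)
  f(x*)   = 19.9688

x* = (-0.2187, -1.1719, 2), lambda* = (6.3333, 4.1771)


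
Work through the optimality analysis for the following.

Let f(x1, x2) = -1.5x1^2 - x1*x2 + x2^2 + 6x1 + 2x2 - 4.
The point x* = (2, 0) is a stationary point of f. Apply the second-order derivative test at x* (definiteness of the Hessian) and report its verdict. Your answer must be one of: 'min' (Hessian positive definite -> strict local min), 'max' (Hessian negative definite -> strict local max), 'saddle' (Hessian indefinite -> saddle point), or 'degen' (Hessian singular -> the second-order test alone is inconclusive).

Compute the Hessian H = grad^2 f:
  H = [[-3, -1], [-1, 2]]
Verify stationarity: grad f(x*) = H x* + g = (0, 0).
Eigenvalues of H: -3.1926, 2.1926.
Eigenvalues have mixed signs, so H is indefinite -> x* is a saddle point.

saddle


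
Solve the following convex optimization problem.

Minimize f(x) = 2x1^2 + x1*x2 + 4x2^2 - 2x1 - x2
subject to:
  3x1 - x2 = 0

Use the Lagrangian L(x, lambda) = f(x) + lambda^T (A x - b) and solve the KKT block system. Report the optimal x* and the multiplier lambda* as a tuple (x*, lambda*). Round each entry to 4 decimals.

Form the Lagrangian:
  L(x, lambda) = (1/2) x^T Q x + c^T x + lambda^T (A x - b)
Stationarity (grad_x L = 0): Q x + c + A^T lambda = 0.
Primal feasibility: A x = b.

This gives the KKT block system:
  [ Q   A^T ] [ x     ]   [-c ]
  [ A    0  ] [ lambda ] = [ b ]

Solving the linear system:
  x*      = (0.061, 0.1829)
  lambda* = (0.5244)
  f(x*)   = -0.1524

x* = (0.061, 0.1829), lambda* = (0.5244)


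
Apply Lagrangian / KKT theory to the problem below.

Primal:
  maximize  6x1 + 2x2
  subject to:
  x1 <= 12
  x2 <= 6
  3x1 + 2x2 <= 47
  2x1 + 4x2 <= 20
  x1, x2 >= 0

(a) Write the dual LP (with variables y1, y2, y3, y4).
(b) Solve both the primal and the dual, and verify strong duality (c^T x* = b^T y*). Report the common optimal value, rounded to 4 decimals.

The standard primal-dual pair for 'max c^T x s.t. A x <= b, x >= 0' is:
  Dual:  min b^T y  s.t.  A^T y >= c,  y >= 0.

So the dual LP is:
  minimize  12y1 + 6y2 + 47y3 + 20y4
  subject to:
    y1 + 3y3 + 2y4 >= 6
    y2 + 2y3 + 4y4 >= 2
    y1, y2, y3, y4 >= 0

Solving the primal: x* = (10, 0).
  primal value c^T x* = 60.
Solving the dual: y* = (0, 0, 0, 3).
  dual value b^T y* = 60.
Strong duality: c^T x* = b^T y*. Confirmed.

60


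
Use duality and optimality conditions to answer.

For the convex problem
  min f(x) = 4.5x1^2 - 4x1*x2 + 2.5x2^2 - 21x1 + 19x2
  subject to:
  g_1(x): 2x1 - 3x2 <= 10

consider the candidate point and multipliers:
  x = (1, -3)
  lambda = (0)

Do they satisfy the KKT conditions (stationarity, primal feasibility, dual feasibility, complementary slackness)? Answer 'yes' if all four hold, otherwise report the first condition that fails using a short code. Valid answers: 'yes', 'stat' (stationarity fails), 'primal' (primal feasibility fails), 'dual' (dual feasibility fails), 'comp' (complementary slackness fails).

Gradient of f: grad f(x) = Q x + c = (0, 0)
Constraint values g_i(x) = a_i^T x - b_i:
  g_1((1, -3)) = 1
Stationarity residual: grad f(x) + sum_i lambda_i a_i = (0, 0)
  -> stationarity OK
Primal feasibility (all g_i <= 0): FAILS
Dual feasibility (all lambda_i >= 0): OK
Complementary slackness (lambda_i * g_i(x) = 0 for all i): OK

Verdict: the first failing condition is primal_feasibility -> primal.

primal


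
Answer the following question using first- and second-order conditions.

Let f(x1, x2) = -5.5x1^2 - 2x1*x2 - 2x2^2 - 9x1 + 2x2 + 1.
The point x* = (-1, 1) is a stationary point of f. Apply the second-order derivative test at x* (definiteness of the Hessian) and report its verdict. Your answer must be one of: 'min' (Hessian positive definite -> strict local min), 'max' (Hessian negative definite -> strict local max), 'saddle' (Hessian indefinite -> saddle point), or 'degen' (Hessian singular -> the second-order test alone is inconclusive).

Compute the Hessian H = grad^2 f:
  H = [[-11, -2], [-2, -4]]
Verify stationarity: grad f(x*) = H x* + g = (0, 0).
Eigenvalues of H: -11.5311, -3.4689.
Both eigenvalues < 0, so H is negative definite -> x* is a strict local max.

max


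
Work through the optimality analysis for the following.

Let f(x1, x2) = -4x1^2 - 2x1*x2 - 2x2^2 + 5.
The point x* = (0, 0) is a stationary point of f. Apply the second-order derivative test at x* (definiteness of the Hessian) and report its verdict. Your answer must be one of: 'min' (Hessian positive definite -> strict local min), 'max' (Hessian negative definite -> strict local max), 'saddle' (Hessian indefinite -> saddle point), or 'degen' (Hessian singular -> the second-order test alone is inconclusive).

Compute the Hessian H = grad^2 f:
  H = [[-8, -2], [-2, -4]]
Verify stationarity: grad f(x*) = H x* + g = (0, 0).
Eigenvalues of H: -8.8284, -3.1716.
Both eigenvalues < 0, so H is negative definite -> x* is a strict local max.

max


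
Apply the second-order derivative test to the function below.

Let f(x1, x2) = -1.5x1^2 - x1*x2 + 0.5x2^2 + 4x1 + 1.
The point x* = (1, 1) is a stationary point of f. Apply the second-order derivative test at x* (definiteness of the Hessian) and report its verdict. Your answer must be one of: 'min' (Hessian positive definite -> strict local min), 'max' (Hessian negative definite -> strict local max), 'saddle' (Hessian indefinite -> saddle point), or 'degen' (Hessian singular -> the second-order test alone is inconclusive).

Compute the Hessian H = grad^2 f:
  H = [[-3, -1], [-1, 1]]
Verify stationarity: grad f(x*) = H x* + g = (0, 0).
Eigenvalues of H: -3.2361, 1.2361.
Eigenvalues have mixed signs, so H is indefinite -> x* is a saddle point.

saddle


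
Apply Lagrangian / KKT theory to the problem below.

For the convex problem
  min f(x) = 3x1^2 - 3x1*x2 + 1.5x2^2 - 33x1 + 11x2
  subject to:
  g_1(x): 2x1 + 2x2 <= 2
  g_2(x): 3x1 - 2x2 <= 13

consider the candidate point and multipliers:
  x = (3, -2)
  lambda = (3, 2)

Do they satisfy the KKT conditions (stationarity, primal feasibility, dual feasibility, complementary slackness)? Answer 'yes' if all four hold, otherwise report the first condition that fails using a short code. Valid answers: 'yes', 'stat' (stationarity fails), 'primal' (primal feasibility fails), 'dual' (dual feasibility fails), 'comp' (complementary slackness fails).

Gradient of f: grad f(x) = Q x + c = (-9, -4)
Constraint values g_i(x) = a_i^T x - b_i:
  g_1((3, -2)) = 0
  g_2((3, -2)) = 0
Stationarity residual: grad f(x) + sum_i lambda_i a_i = (3, -2)
  -> stationarity FAILS
Primal feasibility (all g_i <= 0): OK
Dual feasibility (all lambda_i >= 0): OK
Complementary slackness (lambda_i * g_i(x) = 0 for all i): OK

Verdict: the first failing condition is stationarity -> stat.

stat


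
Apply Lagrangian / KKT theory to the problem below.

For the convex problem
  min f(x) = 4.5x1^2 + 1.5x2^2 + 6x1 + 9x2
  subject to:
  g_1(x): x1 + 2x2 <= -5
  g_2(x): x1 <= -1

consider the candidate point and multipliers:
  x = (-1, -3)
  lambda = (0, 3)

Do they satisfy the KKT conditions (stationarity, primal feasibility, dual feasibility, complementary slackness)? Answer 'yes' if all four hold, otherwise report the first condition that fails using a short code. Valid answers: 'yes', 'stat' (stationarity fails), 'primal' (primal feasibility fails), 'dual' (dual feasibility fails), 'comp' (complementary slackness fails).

Gradient of f: grad f(x) = Q x + c = (-3, 0)
Constraint values g_i(x) = a_i^T x - b_i:
  g_1((-1, -3)) = -2
  g_2((-1, -3)) = 0
Stationarity residual: grad f(x) + sum_i lambda_i a_i = (0, 0)
  -> stationarity OK
Primal feasibility (all g_i <= 0): OK
Dual feasibility (all lambda_i >= 0): OK
Complementary slackness (lambda_i * g_i(x) = 0 for all i): OK

Verdict: yes, KKT holds.

yes


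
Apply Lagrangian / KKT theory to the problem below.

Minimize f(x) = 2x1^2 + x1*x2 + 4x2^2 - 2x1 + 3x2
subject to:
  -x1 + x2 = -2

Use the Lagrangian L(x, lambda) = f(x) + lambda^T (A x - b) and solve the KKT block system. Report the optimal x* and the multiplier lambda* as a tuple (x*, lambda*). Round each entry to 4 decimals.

Form the Lagrangian:
  L(x, lambda) = (1/2) x^T Q x + c^T x + lambda^T (A x - b)
Stationarity (grad_x L = 0): Q x + c + A^T lambda = 0.
Primal feasibility: A x = b.

This gives the KKT block system:
  [ Q   A^T ] [ x     ]   [-c ]
  [ A    0  ] [ lambda ] = [ b ]

Solving the linear system:
  x*      = (1.2143, -0.7857)
  lambda* = (2.0714)
  f(x*)   = -0.3214

x* = (1.2143, -0.7857), lambda* = (2.0714)


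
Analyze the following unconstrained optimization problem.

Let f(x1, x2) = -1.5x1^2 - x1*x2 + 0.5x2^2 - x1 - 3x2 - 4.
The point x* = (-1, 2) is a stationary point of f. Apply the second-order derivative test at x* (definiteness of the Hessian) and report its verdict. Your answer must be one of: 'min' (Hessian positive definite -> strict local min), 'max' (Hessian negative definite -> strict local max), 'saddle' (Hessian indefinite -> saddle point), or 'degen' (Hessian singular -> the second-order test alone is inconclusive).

Compute the Hessian H = grad^2 f:
  H = [[-3, -1], [-1, 1]]
Verify stationarity: grad f(x*) = H x* + g = (0, 0).
Eigenvalues of H: -3.2361, 1.2361.
Eigenvalues have mixed signs, so H is indefinite -> x* is a saddle point.

saddle


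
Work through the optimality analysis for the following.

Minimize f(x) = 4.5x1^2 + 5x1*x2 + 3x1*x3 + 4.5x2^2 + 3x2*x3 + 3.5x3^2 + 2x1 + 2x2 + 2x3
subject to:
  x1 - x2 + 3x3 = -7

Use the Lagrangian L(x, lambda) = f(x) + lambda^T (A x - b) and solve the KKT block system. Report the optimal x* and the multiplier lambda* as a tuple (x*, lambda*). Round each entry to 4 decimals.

Form the Lagrangian:
  L(x, lambda) = (1/2) x^T Q x + c^T x + lambda^T (A x - b)
Stationarity (grad_x L = 0): Q x + c + A^T lambda = 0.
Primal feasibility: A x = b.

This gives the KKT block system:
  [ Q   A^T ] [ x     ]   [-c ]
  [ A    0  ] [ lambda ] = [ b ]

Solving the linear system:
  x*      = (-0.5241, 1.0181, -1.8193)
  lambda* = (3.0843)
  f(x*)   = 9.4699

x* = (-0.5241, 1.0181, -1.8193), lambda* = (3.0843)


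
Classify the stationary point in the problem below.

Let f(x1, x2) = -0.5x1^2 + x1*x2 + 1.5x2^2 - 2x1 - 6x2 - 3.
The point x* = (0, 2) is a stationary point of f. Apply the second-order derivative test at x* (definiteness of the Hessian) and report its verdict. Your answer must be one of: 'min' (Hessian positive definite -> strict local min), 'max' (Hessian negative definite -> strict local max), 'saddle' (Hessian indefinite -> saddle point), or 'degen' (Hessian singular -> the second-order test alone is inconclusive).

Compute the Hessian H = grad^2 f:
  H = [[-1, 1], [1, 3]]
Verify stationarity: grad f(x*) = H x* + g = (0, 0).
Eigenvalues of H: -1.2361, 3.2361.
Eigenvalues have mixed signs, so H is indefinite -> x* is a saddle point.

saddle


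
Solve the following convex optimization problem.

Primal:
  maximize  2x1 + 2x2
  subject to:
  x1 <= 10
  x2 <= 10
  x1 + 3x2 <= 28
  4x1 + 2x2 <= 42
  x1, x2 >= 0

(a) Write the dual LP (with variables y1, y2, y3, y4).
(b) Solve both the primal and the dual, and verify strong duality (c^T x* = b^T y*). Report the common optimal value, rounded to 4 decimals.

The standard primal-dual pair for 'max c^T x s.t. A x <= b, x >= 0' is:
  Dual:  min b^T y  s.t.  A^T y >= c,  y >= 0.

So the dual LP is:
  minimize  10y1 + 10y2 + 28y3 + 42y4
  subject to:
    y1 + y3 + 4y4 >= 2
    y2 + 3y3 + 2y4 >= 2
    y1, y2, y3, y4 >= 0

Solving the primal: x* = (7, 7).
  primal value c^T x* = 28.
Solving the dual: y* = (0, 0, 0.4, 0.4).
  dual value b^T y* = 28.
Strong duality: c^T x* = b^T y*. Confirmed.

28


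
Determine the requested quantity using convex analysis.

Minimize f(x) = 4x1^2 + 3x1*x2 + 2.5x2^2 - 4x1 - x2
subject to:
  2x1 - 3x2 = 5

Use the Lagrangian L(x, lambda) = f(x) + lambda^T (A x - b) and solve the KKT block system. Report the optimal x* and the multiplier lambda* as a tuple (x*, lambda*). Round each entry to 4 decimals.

Form the Lagrangian:
  L(x, lambda) = (1/2) x^T Q x + c^T x + lambda^T (A x - b)
Stationarity (grad_x L = 0): Q x + c + A^T lambda = 0.
Primal feasibility: A x = b.

This gives the KKT block system:
  [ Q   A^T ] [ x     ]   [-c ]
  [ A    0  ] [ lambda ] = [ b ]

Solving the linear system:
  x*      = (1.0703, -0.9531)
  lambda* = (-0.8516)
  f(x*)   = 0.4648

x* = (1.0703, -0.9531), lambda* = (-0.8516)


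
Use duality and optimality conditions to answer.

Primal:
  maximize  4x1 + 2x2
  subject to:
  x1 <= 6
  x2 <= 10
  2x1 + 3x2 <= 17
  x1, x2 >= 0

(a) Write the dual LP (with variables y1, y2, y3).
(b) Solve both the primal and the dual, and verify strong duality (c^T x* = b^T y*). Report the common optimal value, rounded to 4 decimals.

The standard primal-dual pair for 'max c^T x s.t. A x <= b, x >= 0' is:
  Dual:  min b^T y  s.t.  A^T y >= c,  y >= 0.

So the dual LP is:
  minimize  6y1 + 10y2 + 17y3
  subject to:
    y1 + 2y3 >= 4
    y2 + 3y3 >= 2
    y1, y2, y3 >= 0

Solving the primal: x* = (6, 1.6667).
  primal value c^T x* = 27.3333.
Solving the dual: y* = (2.6667, 0, 0.6667).
  dual value b^T y* = 27.3333.
Strong duality: c^T x* = b^T y*. Confirmed.

27.3333
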